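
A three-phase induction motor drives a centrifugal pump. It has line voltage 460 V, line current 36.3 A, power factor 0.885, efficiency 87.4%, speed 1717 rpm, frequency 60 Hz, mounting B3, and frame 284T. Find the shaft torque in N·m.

P_in = √3·V·I·cosφ = 1.732 × 460 × 36.3 × 0.885 = 25595 W
P_out = η·P_in = 0.874 × 25595 = 22370 W
n = 1717 rpm
ω = 2π×1717/60 = 179.8 rad/s
τ = P_out/ω = 22370/179.8 = 124 N·m

124 N·m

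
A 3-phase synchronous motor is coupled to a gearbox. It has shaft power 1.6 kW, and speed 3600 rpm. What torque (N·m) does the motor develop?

4.24 N·m

ω = 2π × 3600/60 = 377 rad/s
τ = P/ω = 1600/377 = 4.24 N·m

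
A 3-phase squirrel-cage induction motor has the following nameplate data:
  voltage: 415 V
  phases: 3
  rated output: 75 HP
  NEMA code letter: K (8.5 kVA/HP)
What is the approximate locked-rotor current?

S_LR = 8.5 × 75 = 637.5 kVA
I_LR = S_LR/(√3·V_L) = 637500/(1.732×415) = 887 A

887 A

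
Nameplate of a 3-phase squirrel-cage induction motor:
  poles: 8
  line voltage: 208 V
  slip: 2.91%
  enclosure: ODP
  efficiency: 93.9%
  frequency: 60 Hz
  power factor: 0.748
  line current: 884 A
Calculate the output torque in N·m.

P_in = √3·V·I·cosφ = 1.732 × 208 × 884 × 0.748 = 238213 W
P_out = η·P_in = 0.939 × 238213 = 223682 W
n_s = 120×60/8 = 900 rpm; n = 900×(1−0.0291) = 874 rpm
ω = 2π×874/60 = 91.53 rad/s
τ = P_out/ω = 223682/91.53 = 2440 N·m

2440 N·m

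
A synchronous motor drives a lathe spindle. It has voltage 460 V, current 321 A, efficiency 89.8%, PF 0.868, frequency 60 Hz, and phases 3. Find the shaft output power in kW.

199 kW

P_in = √3·V·I·cosφ = 1.732 × 460 × 321 × 0.868 = 221989 W
P_out = η·P_in = 0.898 × 221989 = 199346 W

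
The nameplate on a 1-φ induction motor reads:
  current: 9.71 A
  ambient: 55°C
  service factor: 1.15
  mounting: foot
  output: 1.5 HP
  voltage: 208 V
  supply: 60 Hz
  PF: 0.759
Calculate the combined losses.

P_in = V·I·cosφ = 208×9.71×0.759 = 1533 W
P_out = 1.5×746 = 1119 W
Losses = P_in − P_out = 1533 − 1119 = 414 W

414 W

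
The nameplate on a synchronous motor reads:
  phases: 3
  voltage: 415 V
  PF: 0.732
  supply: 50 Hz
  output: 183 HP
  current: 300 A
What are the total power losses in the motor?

21.3 kW

P_in = √3·V·I·cosφ = 1.732×415×300×0.732 = 157844 W
P_out = 183×746 = 136518 W
Losses = P_in − P_out = 157844 − 136518 = 21326 W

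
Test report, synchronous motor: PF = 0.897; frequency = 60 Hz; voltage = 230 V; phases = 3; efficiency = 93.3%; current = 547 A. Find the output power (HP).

244 HP

P_in = √3·V·I·cosφ = 1.732 × 230 × 547 × 0.897 = 195459 W
P_out = η·P_in = 0.933 × 195459 = 182363 W
= 182363/746 = 244 HP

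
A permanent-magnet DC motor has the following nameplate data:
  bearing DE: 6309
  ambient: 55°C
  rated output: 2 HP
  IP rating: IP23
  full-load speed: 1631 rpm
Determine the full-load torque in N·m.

P_out = 2 × 746 = 1492 W
ω = 2π × 1631/60 = 170.8 rad/s
τ = P_out/ω = 1492/170.8 = 8.74 N·m

8.74 N·m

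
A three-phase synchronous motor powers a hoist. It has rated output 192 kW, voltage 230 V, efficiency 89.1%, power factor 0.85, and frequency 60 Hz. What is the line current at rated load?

636 A

P_out = 192 kW = 192000 W
P_in = P_out / η = 192000 / 0.891 = 215488 W
I_L = P_in / (√3·V_L·cosφ) = 215488 / (1.732 × 230 × 0.85) = 636 A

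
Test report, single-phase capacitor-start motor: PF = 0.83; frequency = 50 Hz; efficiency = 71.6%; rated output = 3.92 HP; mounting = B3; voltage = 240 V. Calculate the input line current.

20.5 A

P_out = 3.92 × 746 = 2924 W
P_in = P_out / η = 2924 / 0.716 = 4084 W
I = P_in / (V·cosφ) = 4084 / (240 × 0.83) = 20.5 A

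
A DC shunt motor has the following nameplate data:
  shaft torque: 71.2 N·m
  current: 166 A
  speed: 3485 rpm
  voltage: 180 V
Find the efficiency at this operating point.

ω = 2π × 3485/60 = 364.9 rad/s; P_out = τω = 71.2 × 364.9 = 25981 W
P_in = V·I = 180 × 166 = 29880 W
η = P_out / P_in = 25981 / 29880 = 0.870 = 87.0%

87.0 %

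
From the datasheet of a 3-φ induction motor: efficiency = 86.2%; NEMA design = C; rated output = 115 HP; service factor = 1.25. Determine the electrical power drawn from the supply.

P_out = 115 × 746 = 85790 W
P_in = P_out/η = 85790/0.862 = 99524 W = 99.5 kW

99.5 kW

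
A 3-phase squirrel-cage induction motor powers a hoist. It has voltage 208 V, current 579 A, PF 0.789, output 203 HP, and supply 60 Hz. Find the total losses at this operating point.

13100 W

P_in = √3·V·I·cosφ = 1.732×208×579×0.789 = 164576 W
P_out = 203×746 = 151438 W
Losses = P_in − P_out = 164576 − 151438 = 13138 W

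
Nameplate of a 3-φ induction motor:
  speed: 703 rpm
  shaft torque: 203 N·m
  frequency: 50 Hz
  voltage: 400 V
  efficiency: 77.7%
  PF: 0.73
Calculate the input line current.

ω = 2π×703/60 = 73.62 rad/s; P_out = τω = 203 × 73.62 = 14945 W
P_in = P_out / η = 14945 / 0.777 = 19234 W
I_L = P_in / (√3·V_L·cosφ) = 19234 / (1.732 × 400 × 0.73) = 38 A

38 A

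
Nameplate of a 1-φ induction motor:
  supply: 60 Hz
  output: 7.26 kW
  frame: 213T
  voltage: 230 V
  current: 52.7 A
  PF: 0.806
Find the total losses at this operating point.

P_in = V·I·cosφ = 230×52.7×0.806 = 9770 W
P_out = 7260 W
Losses = P_in − P_out = 9770 − 7260 = 2510 W

2510 W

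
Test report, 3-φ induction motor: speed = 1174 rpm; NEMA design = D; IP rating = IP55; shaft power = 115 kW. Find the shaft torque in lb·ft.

690 lb·ft

ω = 2π × 1174/60 = 122.9 rad/s
τ = P/ω = 115000/122.9 = 935.7 N·m
In lb·ft: 935.7/1.356 = 690 lb·ft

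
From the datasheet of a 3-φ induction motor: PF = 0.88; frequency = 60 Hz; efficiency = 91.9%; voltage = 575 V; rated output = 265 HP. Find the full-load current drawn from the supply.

245 A

P_out = 265 × 746 = 197690 W
P_in = P_out / η = 197690 / 0.919 = 215114 W
I_L = P_in / (√3·V_L·cosφ) = 215114 / (1.732 × 575 × 0.88) = 245 A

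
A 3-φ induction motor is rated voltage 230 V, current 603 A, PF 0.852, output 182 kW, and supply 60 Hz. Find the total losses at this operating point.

P_in = √3·V·I·cosφ = 1.732×230×603×0.852 = 204660 W
P_out = 182000 W
Losses = P_in − P_out = 204660 − 182000 = 22660 W

22.7 kW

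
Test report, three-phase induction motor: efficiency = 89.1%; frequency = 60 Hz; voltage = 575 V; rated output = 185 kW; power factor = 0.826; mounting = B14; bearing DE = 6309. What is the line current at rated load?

252 A

P_out = 185 kW = 185000 W
P_in = P_out / η = 185000 / 0.891 = 207632 W
I_L = P_in / (√3·V_L·cosφ) = 207632 / (1.732 × 575 × 0.826) = 252 A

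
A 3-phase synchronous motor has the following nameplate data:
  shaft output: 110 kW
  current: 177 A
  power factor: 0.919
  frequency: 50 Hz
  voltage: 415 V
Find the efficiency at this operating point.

P_out = 110 kW = 110000 W
P_in = √3·V_L·I_L·cosφ = 1.732 × 415 × 177 × 0.919 = 116919 W
η = P_out / P_in = 110000 / 116919 = 0.941 = 94.1%

94.1 %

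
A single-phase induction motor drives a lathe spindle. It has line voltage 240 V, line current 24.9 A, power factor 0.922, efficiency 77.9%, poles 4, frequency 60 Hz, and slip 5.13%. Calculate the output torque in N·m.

24 N·m

P_in = V·I·cosφ = 240 × 24.9 × 0.922 = 5510 W
P_out = η·P_in = 0.779 × 5510 = 4292 W
n_s = 120×60/4 = 1800 rpm; n = 1800×(1−0.0513) = 1708 rpm
ω = 2π×1708/60 = 178.9 rad/s
τ = P_out/ω = 4292/178.9 = 24 N·m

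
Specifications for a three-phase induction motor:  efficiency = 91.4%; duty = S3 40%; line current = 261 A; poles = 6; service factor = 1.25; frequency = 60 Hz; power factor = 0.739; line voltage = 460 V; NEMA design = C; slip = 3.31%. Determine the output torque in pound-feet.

P_in = √3·V·I·cosφ = 1.732 × 460 × 261 × 0.739 = 153671 W
P_out = η·P_in = 0.914 × 153671 = 140455 W
n_s = 120×60/6 = 1200 rpm; n = 1200×(1−0.0331) = 1160 rpm
ω = 2π×1160/60 = 121.5 rad/s
τ = P_out/ω = 140455/121.5 = 1156 N·m
In lb·ft: 1156/1.356 = 853 lb·ft

853 lb·ft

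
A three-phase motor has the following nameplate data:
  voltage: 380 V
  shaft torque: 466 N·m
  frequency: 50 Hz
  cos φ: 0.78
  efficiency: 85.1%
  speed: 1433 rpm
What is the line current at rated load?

ω = 2π×1433/60 = 150.1 rad/s; P_out = τω = 466 × 150.1 = 69947 W
P_in = P_out / η = 69947 / 0.851 = 82194 W
I_L = P_in / (√3·V_L·cosφ) = 82194 / (1.732 × 380 × 0.78) = 160 A

160 A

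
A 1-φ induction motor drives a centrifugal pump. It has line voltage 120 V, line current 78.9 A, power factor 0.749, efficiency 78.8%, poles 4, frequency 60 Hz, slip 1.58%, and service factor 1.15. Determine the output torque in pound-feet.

P_in = V·I·cosφ = 120 × 78.9 × 0.749 = 7092 W
P_out = η·P_in = 0.788 × 7092 = 5588 W
n_s = 120×60/4 = 1800 rpm; n = 1800×(1−0.0158) = 1772 rpm
ω = 2π×1772/60 = 185.6 rad/s
τ = P_out/ω = 5588/185.6 = 30.11 N·m
In lb·ft: 30.11/1.356 = 22.2 lb·ft

22.2 lb·ft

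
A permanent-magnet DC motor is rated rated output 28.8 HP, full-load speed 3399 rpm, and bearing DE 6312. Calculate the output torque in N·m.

P_out = 28.8 × 746 = 21485 W
ω = 2π × 3399/60 = 355.9 rad/s
τ = P_out/ω = 21485/355.9 = 60.4 N·m

60.4 N·m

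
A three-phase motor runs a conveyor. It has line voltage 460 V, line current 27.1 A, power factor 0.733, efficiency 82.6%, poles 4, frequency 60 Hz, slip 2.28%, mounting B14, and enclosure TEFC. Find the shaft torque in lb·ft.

52.3 lb·ft

P_in = √3·V·I·cosφ = 1.732 × 460 × 27.1 × 0.733 = 15826 W
P_out = η·P_in = 0.826 × 15826 = 13072 W
n_s = 120×60/4 = 1800 rpm; n = 1800×(1−0.0228) = 1759 rpm
ω = 2π×1759/60 = 184.2 rad/s
τ = P_out/ω = 13072/184.2 = 70.97 N·m
In lb·ft: 70.97/1.356 = 52.3 lb·ft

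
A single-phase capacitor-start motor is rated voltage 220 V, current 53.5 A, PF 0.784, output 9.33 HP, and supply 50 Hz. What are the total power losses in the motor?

2.27 kW

P_in = V·I·cosφ = 220×53.5×0.784 = 9228 W
P_out = 9.33×746 = 6960 W
Losses = P_in − P_out = 9228 − 6960 = 2268 W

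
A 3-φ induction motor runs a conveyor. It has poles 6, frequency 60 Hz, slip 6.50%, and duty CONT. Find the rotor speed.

n_s = 120f/p = 120×60/6 = 1200 rpm
n = n_s(1 − s) = 1200 × (1 − 0.065) = 1122 rpm

1122 rpm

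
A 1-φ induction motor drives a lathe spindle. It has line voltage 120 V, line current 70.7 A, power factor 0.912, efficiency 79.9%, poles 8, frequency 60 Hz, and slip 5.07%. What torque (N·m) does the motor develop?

P_in = V·I·cosφ = 120 × 70.7 × 0.912 = 7737 W
P_out = η·P_in = 0.799 × 7737 = 6182 W
n_s = 120×60/8 = 900 rpm; n = 900×(1−0.0507) = 854 rpm
ω = 2π×854/60 = 89.43 rad/s
τ = P_out/ω = 6182/89.43 = 69.1 N·m

69.1 N·m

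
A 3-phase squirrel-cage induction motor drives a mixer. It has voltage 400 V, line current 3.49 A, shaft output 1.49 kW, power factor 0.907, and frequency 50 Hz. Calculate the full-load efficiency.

67.9 %

P_out = 1.49 kW = 1490 W
P_in = √3·V_L·I_L·cosφ = 1.732 × 400 × 3.49 × 0.907 = 2193 W
η = P_out / P_in = 1490 / 2193 = 0.679 = 67.9%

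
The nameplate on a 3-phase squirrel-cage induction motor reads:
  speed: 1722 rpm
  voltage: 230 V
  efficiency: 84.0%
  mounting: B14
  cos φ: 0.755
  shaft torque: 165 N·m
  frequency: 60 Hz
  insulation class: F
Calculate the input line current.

118 A

ω = 2π×1722/60 = 180.3 rad/s; P_out = τω = 165 × 180.3 = 29750 W
P_in = P_out / η = 29750 / 0.840 = 35417 W
I_L = P_in / (√3·V_L·cosφ) = 35417 / (1.732 × 230 × 0.755) = 118 A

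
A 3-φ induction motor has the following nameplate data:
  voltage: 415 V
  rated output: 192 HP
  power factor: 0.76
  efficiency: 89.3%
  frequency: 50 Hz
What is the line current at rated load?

294 A

P_out = 192 × 746 = 143232 W
P_in = P_out / η = 143232 / 0.893 = 160394 W
I_L = P_in / (√3·V_L·cosφ) = 160394 / (1.732 × 415 × 0.76) = 294 A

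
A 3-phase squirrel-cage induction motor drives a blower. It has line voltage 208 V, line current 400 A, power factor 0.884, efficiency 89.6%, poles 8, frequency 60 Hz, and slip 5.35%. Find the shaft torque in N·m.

1280 N·m

P_in = √3·V·I·cosφ = 1.732 × 208 × 400 × 0.884 = 127387 W
P_out = η·P_in = 0.896 × 127387 = 114139 W
n_s = 120×60/8 = 900 rpm; n = 900×(1−0.0535) = 852 rpm
ω = 2π×852/60 = 89.22 rad/s
τ = P_out/ω = 114139/89.22 = 1280 N·m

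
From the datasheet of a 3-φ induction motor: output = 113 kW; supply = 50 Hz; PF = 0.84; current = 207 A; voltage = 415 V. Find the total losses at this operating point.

12000 W

P_in = √3·V·I·cosφ = 1.732×415×207×0.84 = 124981 W
P_out = 113000 W
Losses = P_in − P_out = 124981 − 113000 = 11981 W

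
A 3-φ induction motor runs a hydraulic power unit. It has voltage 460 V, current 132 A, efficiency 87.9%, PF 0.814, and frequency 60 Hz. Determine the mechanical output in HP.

101 HP

P_in = √3·V·I·cosφ = 1.732 × 460 × 132 × 0.814 = 85606 W
P_out = η·P_in = 0.879 × 85606 = 75248 W
= 75248/746 = 101 HP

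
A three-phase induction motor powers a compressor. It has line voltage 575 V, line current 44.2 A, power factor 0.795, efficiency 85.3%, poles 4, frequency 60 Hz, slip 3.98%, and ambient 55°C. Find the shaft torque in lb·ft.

P_in = √3·V·I·cosφ = 1.732 × 575 × 44.2 × 0.795 = 34995 W
P_out = η·P_in = 0.853 × 34995 = 29851 W
n_s = 120×60/4 = 1800 rpm; n = 1800×(1−0.0398) = 1728 rpm
ω = 2π×1728/60 = 181 rad/s
τ = P_out/ω = 29851/181 = 164.9 N·m
In lb·ft: 164.9/1.356 = 122 lb·ft

122 lb·ft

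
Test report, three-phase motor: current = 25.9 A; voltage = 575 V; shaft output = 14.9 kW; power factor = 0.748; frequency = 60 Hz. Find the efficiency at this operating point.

P_out = 14.9 kW = 14900 W
P_in = √3·V_L·I_L·cosφ = 1.732 × 575 × 25.9 × 0.748 = 19294 W
η = P_out / P_in = 14900 / 19294 = 0.772 = 77.2%

77.2 %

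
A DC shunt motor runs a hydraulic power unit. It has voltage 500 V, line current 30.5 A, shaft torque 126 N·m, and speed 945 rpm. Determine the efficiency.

81.8 %

ω = 2π × 945/60 = 98.96 rad/s; P_out = τω = 126 × 98.96 = 12469 W
P_in = V·I = 500 × 30.5 = 15250 W
η = P_out / P_in = 12469 / 15250 = 0.818 = 81.8%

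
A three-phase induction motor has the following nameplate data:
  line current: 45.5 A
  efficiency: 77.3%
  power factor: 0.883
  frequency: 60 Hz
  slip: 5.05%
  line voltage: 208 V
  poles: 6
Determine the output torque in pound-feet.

P_in = √3·V·I·cosφ = 1.732 × 208 × 45.5 × 0.883 = 14474 W
P_out = η·P_in = 0.773 × 14474 = 11188 W
n_s = 120×60/6 = 1200 rpm; n = 1200×(1−0.0505) = 1139 rpm
ω = 2π×1139/60 = 119.3 rad/s
τ = P_out/ω = 11188/119.3 = 93.78 N·m
In lb·ft: 93.78/1.356 = 69.2 lb·ft

69.2 lb·ft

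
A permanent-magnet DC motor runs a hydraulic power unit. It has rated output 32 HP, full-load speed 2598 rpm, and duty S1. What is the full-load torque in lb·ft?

P_out = 32 × 746 = 23872 W
ω = 2π × 2598/60 = 272.1 rad/s
τ = P_out/ω = 23872/272.1 = 87.73 N·m
In lb·ft: 87.73/1.356 = 64.7 lb·ft

64.7 lb·ft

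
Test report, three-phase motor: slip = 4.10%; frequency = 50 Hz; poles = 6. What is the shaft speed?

n_s = 120f/p = 120×50/6 = 1000 rpm
n = n_s(1 − s) = 1000 × (1 − 0.041) = 959 rpm

959 rpm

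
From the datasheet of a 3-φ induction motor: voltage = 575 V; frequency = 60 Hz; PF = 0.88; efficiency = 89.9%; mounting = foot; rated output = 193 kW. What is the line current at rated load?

245 A

P_out = 193 kW = 193000 W
P_in = P_out / η = 193000 / 0.899 = 214683 W
I_L = P_in / (√3·V_L·cosφ) = 214683 / (1.732 × 575 × 0.88) = 245 A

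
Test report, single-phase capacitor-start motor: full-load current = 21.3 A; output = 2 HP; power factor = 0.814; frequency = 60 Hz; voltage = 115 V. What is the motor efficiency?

74.8 %

P_out = 2 × 746 = 1492 W
P_in = V·I·cosφ = 115 × 21.3 × 0.814 = 1994 W
η = P_out / P_in = 1492 / 1994 = 0.748 = 74.8%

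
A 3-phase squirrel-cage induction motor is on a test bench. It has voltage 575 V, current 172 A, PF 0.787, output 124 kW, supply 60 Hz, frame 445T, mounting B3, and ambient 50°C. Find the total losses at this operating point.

P_in = √3·V·I·cosφ = 1.732×575×172×0.787 = 134809 W
P_out = 124000 W
Losses = P_in − P_out = 134809 − 124000 = 10809 W

10800 W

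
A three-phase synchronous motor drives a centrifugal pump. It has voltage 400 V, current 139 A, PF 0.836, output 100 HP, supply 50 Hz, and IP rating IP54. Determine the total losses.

P_in = √3·V·I·cosφ = 1.732×400×139×0.836 = 80506 W
P_out = 100×746 = 74600 W
Losses = P_in − P_out = 80506 − 74600 = 5906 W

5910 W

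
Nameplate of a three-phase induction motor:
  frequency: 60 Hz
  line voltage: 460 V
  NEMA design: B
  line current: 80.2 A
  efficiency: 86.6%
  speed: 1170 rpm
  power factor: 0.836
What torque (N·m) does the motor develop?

P_in = √3·V·I·cosφ = 1.732 × 460 × 80.2 × 0.836 = 53418 W
P_out = η·P_in = 0.866 × 53418 = 46260 W
n = 1170 rpm
ω = 2π×1170/60 = 122.5 rad/s
τ = P_out/ω = 46260/122.5 = 378 N·m

378 N·m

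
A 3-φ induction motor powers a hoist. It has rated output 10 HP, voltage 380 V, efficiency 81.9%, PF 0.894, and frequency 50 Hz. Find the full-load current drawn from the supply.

P_out = 10 × 746 = 7460 W
P_in = P_out / η = 7460 / 0.819 = 9109 W
I_L = P_in / (√3·V_L·cosφ) = 9109 / (1.732 × 380 × 0.894) = 15.5 A

15.5 A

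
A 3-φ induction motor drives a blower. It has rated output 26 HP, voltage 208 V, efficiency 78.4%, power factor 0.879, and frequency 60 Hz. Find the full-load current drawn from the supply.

78.1 A

P_out = 26 × 746 = 19396 W
P_in = P_out / η = 19396 / 0.784 = 24740 W
I_L = P_in / (√3·V_L·cosφ) = 24740 / (1.732 × 208 × 0.879) = 78.1 A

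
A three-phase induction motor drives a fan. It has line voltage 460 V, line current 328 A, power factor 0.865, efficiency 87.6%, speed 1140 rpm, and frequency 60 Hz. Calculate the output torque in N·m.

P_in = √3·V·I·cosφ = 1.732 × 460 × 328 × 0.865 = 226045 W
P_out = η·P_in = 0.876 × 226045 = 198015 W
n = 1140 rpm
ω = 2π×1140/60 = 119.4 rad/s
τ = P_out/ω = 198015/119.4 = 1660 N·m

1660 N·m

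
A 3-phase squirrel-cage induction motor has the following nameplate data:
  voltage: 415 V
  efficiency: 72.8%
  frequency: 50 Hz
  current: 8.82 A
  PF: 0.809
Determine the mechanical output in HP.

P_in = √3·V·I·cosφ = 1.732 × 415 × 8.82 × 0.809 = 5129 W
P_out = η·P_in = 0.728 × 5129 = 3734 W
= 3734/746 = 5.01 HP

5.01 HP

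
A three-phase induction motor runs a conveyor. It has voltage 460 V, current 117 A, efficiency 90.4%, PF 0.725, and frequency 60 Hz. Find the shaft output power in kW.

P_in = √3·V·I·cosφ = 1.732 × 460 × 117 × 0.725 = 67582 W
P_out = η·P_in = 0.904 × 67582 = 61094 W

61.1 kW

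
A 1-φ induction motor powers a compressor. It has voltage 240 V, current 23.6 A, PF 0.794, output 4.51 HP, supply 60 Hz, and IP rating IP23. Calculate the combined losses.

1.13 kW

P_in = V·I·cosφ = 240×23.6×0.794 = 4497 W
P_out = 4.51×746 = 3364 W
Losses = P_in − P_out = 4497 − 3364 = 1133 W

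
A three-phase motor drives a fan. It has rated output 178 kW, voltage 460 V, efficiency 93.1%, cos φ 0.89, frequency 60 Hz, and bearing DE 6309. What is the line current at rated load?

270 A

P_out = 178 kW = 178000 W
P_in = P_out / η = 178000 / 0.931 = 191192 W
I_L = P_in / (√3·V_L·cosφ) = 191192 / (1.732 × 460 × 0.89) = 270 A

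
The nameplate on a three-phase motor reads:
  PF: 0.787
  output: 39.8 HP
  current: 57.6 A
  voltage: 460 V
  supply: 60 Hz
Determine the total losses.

P_in = √3·V·I·cosφ = 1.732×460×57.6×0.787 = 36116 W
P_out = 39.8×746 = 29691 W
Losses = P_in − P_out = 36116 − 29691 = 6425 W

6430 W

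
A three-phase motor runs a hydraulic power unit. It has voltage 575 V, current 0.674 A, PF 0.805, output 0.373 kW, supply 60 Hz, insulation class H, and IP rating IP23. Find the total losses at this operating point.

167 W

P_in = √3·V·I·cosφ = 1.732×575×0.674×0.805 = 540 W
P_out = 373 W
Losses = P_in − P_out = 540 − 373 = 167 W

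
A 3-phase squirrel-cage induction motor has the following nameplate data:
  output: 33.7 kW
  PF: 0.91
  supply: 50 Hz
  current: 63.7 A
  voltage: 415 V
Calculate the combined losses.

P_in = √3·V·I·cosφ = 1.732×415×63.7×0.91 = 41666 W
P_out = 33700 W
Losses = P_in − P_out = 41666 − 33700 = 7966 W

7.97 kW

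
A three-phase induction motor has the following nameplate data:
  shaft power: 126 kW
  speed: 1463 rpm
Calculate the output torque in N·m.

822 N·m

ω = 2π × 1463/60 = 153.2 rad/s
τ = P/ω = 126000/153.2 = 822 N·m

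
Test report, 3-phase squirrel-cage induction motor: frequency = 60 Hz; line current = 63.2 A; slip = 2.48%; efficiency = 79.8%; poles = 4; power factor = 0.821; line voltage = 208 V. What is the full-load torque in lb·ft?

59.9 lb·ft

P_in = √3·V·I·cosφ = 1.732 × 208 × 63.2 × 0.821 = 18693 W
P_out = η·P_in = 0.798 × 18693 = 14917 W
n_s = 120×60/4 = 1800 rpm; n = 1800×(1−0.0248) = 1755 rpm
ω = 2π×1755/60 = 183.8 rad/s
τ = P_out/ω = 14917/183.8 = 81.16 N·m
In lb·ft: 81.16/1.356 = 59.9 lb·ft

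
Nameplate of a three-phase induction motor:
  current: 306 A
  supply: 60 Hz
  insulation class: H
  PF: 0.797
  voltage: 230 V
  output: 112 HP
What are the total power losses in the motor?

P_in = √3·V·I·cosφ = 1.732×230×306×0.797 = 97153 W
P_out = 112×746 = 83552 W
Losses = P_in − P_out = 97153 − 83552 = 13601 W

13600 W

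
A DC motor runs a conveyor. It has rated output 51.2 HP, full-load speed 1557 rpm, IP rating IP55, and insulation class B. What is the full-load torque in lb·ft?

173 lb·ft

P_out = 51.2 × 746 = 38195 W
ω = 2π × 1557/60 = 163 rad/s
τ = P_out/ω = 38195/163 = 234.3 N·m
In lb·ft: 234.3/1.356 = 173 lb·ft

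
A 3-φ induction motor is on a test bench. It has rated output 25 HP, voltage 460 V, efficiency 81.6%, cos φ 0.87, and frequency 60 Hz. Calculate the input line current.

P_out = 25 × 746 = 18650 W
P_in = P_out / η = 18650 / 0.816 = 22855 W
I_L = P_in / (√3·V_L·cosφ) = 22855 / (1.732 × 460 × 0.87) = 33 A

33 A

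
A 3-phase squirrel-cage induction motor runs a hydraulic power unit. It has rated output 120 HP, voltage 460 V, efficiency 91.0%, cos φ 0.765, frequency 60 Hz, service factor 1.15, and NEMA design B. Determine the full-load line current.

161 A

P_out = 120 × 746 = 89520 W
P_in = P_out / η = 89520 / 0.910 = 98374 W
I_L = P_in / (√3·V_L·cosφ) = 98374 / (1.732 × 460 × 0.765) = 161 A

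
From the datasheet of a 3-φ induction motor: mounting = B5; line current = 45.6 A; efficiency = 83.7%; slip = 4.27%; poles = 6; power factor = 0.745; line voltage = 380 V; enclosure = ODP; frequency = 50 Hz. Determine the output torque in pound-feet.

138 lb·ft

P_in = √3·V·I·cosφ = 1.732 × 380 × 45.6 × 0.745 = 22359 W
P_out = η·P_in = 0.837 × 22359 = 18714 W
n_s = 120×50/6 = 1000 rpm; n = 1000×(1−0.0427) = 957 rpm
ω = 2π×957/60 = 100.2 rad/s
τ = P_out/ω = 18714/100.2 = 186.8 N·m
In lb·ft: 186.8/1.356 = 138 lb·ft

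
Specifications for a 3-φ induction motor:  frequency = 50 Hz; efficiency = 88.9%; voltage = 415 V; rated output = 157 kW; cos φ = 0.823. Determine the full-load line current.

P_out = 157 kW = 157000 W
P_in = P_out / η = 157000 / 0.889 = 176603 W
I_L = P_in / (√3·V_L·cosφ) = 176603 / (1.732 × 415 × 0.823) = 299 A

299 A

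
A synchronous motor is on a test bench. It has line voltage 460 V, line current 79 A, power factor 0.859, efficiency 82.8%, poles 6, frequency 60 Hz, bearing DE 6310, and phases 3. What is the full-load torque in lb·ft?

263 lb·ft

P_in = √3·V·I·cosφ = 1.732 × 460 × 79 × 0.859 = 54066 W
P_out = η·P_in = 0.828 × 54066 = 44767 W
n = n_s = 120×60/6 = 1200 rpm (synchronous)
ω = 2π×1200/60 = 125.7 rad/s
τ = P_out/ω = 44767/125.7 = 356.1 N·m
In lb·ft: 356.1/1.356 = 263 lb·ft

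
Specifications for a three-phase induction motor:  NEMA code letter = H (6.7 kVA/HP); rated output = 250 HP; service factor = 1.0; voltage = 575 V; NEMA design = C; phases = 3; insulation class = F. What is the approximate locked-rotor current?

S_LR = 6.7 × 250 = 1675 kVA
I_LR = S_LR/(√3·V_L) = 1675000/(1.732×575) = 1680 A

1680 A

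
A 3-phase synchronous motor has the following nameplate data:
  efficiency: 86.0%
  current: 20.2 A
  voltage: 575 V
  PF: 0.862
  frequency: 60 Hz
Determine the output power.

14.9 kW

P_in = √3·V·I·cosφ = 1.732 × 575 × 20.2 × 0.862 = 17341 W
P_out = η·P_in = 0.86 × 17341 = 14913 W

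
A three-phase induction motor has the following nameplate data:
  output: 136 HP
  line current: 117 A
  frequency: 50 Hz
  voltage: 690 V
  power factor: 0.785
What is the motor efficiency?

P_out = 136 × 746 = 101456 W
P_in = √3·V_L·I_L·cosφ = 1.732 × 690 × 117 × 0.785 = 109762 W
η = P_out / P_in = 101456 / 109762 = 0.924 = 92.4%

92.4 %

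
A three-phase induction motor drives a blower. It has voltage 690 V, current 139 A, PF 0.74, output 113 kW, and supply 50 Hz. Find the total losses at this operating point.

P_in = √3·V·I·cosφ = 1.732×690×139×0.74 = 122926 W
P_out = 113000 W
Losses = P_in − P_out = 122926 − 113000 = 9926 W

9930 W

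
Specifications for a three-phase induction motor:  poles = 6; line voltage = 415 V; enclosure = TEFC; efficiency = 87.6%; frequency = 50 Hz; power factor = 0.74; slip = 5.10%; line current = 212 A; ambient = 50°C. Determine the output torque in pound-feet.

733 lb·ft

P_in = √3·V·I·cosφ = 1.732 × 415 × 212 × 0.74 = 112762 W
P_out = η·P_in = 0.876 × 112762 = 98780 W
n_s = 120×50/6 = 1000 rpm; n = 1000×(1−0.051) = 949 rpm
ω = 2π×949/60 = 99.38 rad/s
τ = P_out/ω = 98780/99.38 = 994 N·m
In lb·ft: 994/1.356 = 733 lb·ft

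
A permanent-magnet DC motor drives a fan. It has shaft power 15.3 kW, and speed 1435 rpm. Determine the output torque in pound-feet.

ω = 2π × 1435/60 = 150.3 rad/s
τ = P/ω = 15300/150.3 = 101.8 N·m
In lb·ft: 101.8/1.356 = 75.1 lb·ft

75.1 lb·ft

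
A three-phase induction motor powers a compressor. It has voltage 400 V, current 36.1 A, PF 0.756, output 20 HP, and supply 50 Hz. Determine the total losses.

P_in = √3·V·I·cosφ = 1.732×400×36.1×0.756 = 18908 W
P_out = 20×746 = 14920 W
Losses = P_in − P_out = 18908 − 14920 = 3988 W

3990 W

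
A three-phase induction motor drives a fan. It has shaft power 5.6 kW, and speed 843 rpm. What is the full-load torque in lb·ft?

46.8 lb·ft

ω = 2π × 843/60 = 88.28 rad/s
τ = P/ω = 5600/88.28 = 63.43 N·m
In lb·ft: 63.43/1.356 = 46.8 lb·ft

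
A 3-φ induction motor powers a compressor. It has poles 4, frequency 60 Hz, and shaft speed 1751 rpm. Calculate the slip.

2.72 %

n_s = 120f/p = 120×60/4 = 1800 rpm
s = (n_s − n)/n_s = (1800 − 1751)/1800 = 0.0272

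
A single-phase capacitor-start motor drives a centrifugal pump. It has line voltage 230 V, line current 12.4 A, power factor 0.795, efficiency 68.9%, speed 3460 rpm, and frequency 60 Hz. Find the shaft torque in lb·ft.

3.18 lb·ft

P_in = V·I·cosφ = 230 × 12.4 × 0.795 = 2267 W
P_out = η·P_in = 0.689 × 2267 = 1562 W
n = 3460 rpm
ω = 2π×3460/60 = 362.3 rad/s
τ = P_out/ω = 1562/362.3 = 4.311 N·m
In lb·ft: 4.311/1.356 = 3.18 lb·ft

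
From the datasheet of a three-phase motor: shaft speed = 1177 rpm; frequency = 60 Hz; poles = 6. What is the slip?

n_s = 120f/p = 120×60/6 = 1200 rpm
s = (n_s − n)/n_s = (1200 − 1177)/1200 = 0.0192

1.9 %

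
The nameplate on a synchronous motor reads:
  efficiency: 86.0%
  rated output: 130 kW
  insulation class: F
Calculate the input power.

151 kW

P_out = 130000 W
P_in = P_out/η = 130000/0.86 = 151163 W = 151 kW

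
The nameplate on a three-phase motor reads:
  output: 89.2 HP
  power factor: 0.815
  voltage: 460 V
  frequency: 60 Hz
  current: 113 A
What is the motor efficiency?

P_out = 89.2 × 746 = 66543 W
P_in = √3·V_L·I_L·cosφ = 1.732 × 460 × 113 × 0.815 = 73374 W
η = P_out / P_in = 66543 / 73374 = 0.907 = 90.7%

90.7 %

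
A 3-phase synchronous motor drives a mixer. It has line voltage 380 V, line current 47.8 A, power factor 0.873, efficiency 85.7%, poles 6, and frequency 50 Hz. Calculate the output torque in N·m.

225 N·m

P_in = √3·V·I·cosφ = 1.732 × 380 × 47.8 × 0.873 = 27465 W
P_out = η·P_in = 0.857 × 27465 = 23538 W
n = n_s = 120×50/6 = 1000 rpm (synchronous)
ω = 2π×1000/60 = 104.7 rad/s
τ = P_out/ω = 23538/104.7 = 225 N·m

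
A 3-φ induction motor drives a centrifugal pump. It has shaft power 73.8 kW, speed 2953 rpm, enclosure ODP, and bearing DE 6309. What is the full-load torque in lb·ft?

ω = 2π × 2953/60 = 309.2 rad/s
τ = P/ω = 73800/309.2 = 238.7 N·m
In lb·ft: 238.7/1.356 = 176 lb·ft

176 lb·ft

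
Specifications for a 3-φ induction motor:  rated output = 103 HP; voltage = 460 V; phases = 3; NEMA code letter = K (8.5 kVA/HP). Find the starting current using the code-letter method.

1100 A

S_LR = 8.5 × 103 = 875.5 kVA
I_LR = S_LR/(√3·V_L) = 875500/(1.732×460) = 1100 A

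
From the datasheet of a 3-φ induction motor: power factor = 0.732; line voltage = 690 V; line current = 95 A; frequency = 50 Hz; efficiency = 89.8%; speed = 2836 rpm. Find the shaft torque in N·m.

P_in = √3·V·I·cosφ = 1.732 × 690 × 95 × 0.732 = 83106 W
P_out = η·P_in = 0.898 × 83106 = 74629 W
n = 2836 rpm
ω = 2π×2836/60 = 297 rad/s
τ = P_out/ω = 74629/297 = 251 N·m

251 N·m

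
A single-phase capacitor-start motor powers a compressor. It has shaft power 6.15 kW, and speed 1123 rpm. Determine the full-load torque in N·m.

52.3 N·m

ω = 2π × 1123/60 = 117.6 rad/s
τ = P/ω = 6150/117.6 = 52.3 N·m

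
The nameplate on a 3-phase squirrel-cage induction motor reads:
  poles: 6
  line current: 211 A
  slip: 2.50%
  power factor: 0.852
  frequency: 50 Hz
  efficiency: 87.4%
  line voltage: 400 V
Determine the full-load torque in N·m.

1070 N·m

P_in = √3·V·I·cosφ = 1.732 × 400 × 211 × 0.852 = 124546 W
P_out = η·P_in = 0.874 × 124546 = 108853 W
n_s = 120×50/6 = 1000 rpm; n = 1000×(1−0.025) = 975 rpm
ω = 2π×975/60 = 102.1 rad/s
τ = P_out/ω = 108853/102.1 = 1070 N·m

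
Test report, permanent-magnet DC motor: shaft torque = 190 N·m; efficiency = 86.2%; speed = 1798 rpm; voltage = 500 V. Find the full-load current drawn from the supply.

ω = 2π×1798/60 = 188.3 rad/s; P_out = τω = 190 × 188.3 = 35777 W
P_in = P_out / η = 35777 / 0.862 = 41505 W
I = P_in / V = 41505 / 500 = 83 A

83 A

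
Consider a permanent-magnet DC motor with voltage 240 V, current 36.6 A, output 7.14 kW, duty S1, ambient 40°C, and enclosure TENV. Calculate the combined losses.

1640 W

P_in = V·I = 240×36.6 = 8784 W
P_out = 7140 W
Losses = P_in − P_out = 8784 − 7140 = 1644 W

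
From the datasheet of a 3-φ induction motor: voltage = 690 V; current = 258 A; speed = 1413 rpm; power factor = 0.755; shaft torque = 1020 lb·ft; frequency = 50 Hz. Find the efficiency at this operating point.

87.9 %

τ = 1020 lb·ft × 1.356 = 1383 N·m
ω = 2π × 1413/60 = 148 rad/s; P_out = τω = 1383 × 148 = 204684 W
P_in = √3·V_L·I_L·cosφ = 1.732 × 690 × 258 × 0.755 = 232790 W
η = P_out / P_in = 204684 / 232790 = 0.879 = 87.9%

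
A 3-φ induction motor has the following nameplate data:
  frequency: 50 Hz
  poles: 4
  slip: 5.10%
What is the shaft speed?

1424 rpm

n_s = 120f/p = 120×50/4 = 1500 rpm
n = n_s(1 − s) = 1500 × (1 − 0.051) = 1424 rpm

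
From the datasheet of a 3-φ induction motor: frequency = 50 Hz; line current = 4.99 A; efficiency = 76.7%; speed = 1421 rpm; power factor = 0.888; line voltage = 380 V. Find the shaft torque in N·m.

P_in = √3·V·I·cosφ = 1.732 × 380 × 4.99 × 0.888 = 2916 W
P_out = η·P_in = 0.767 × 2916 = 2237 W
n = 1421 rpm
ω = 2π×1421/60 = 148.8 rad/s
τ = P_out/ω = 2237/148.8 = 15 N·m

15 N·m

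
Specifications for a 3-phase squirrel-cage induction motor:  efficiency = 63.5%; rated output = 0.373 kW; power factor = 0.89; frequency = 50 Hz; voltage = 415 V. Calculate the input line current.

0.918 A

P_out = 0.373 kW = 373 W
P_in = P_out / η = 373 / 0.635 = 587 W
I_L = P_in / (√3·V_L·cosφ) = 587 / (1.732 × 415 × 0.89) = 0.918 A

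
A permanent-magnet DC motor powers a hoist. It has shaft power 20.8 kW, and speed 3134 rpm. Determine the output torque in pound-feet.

ω = 2π × 3134/60 = 328.2 rad/s
τ = P/ω = 20800/328.2 = 63.38 N·m
In lb·ft: 63.38/1.356 = 46.7 lb·ft

46.7 lb·ft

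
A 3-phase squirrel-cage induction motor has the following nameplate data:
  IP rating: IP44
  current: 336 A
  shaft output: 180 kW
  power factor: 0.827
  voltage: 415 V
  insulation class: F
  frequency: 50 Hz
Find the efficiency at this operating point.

90.1 %

P_out = 180 kW = 180000 W
P_in = √3·V_L·I_L·cosφ = 1.732 × 415 × 336 × 0.827 = 199729 W
η = P_out / P_in = 180000 / 199729 = 0.901 = 90.1%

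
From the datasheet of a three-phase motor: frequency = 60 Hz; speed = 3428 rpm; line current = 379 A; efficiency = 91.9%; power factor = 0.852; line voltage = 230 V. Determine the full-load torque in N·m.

329 N·m

P_in = √3·V·I·cosφ = 1.732 × 230 × 379 × 0.852 = 128634 W
P_out = η·P_in = 0.919 × 128634 = 118215 W
n = 3428 rpm
ω = 2π×3428/60 = 359 rad/s
τ = P_out/ω = 118215/359 = 329 N·m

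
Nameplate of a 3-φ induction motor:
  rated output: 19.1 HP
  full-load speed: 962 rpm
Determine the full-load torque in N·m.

141 N·m

P_out = 19.1 × 746 = 14249 W
ω = 2π × 962/60 = 100.7 rad/s
τ = P_out/ω = 14249/100.7 = 141 N·m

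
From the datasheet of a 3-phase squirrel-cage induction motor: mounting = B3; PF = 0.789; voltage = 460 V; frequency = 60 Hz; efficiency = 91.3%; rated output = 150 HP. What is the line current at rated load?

P_out = 150 × 746 = 111900 W
P_in = P_out / η = 111900 / 0.913 = 122563 W
I_L = P_in / (√3·V_L·cosφ) = 122563 / (1.732 × 460 × 0.789) = 195 A

195 A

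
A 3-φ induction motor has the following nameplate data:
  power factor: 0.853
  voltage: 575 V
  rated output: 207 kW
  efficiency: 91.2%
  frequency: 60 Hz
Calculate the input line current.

267 A

P_out = 207 kW = 207000 W
P_in = P_out / η = 207000 / 0.912 = 226974 W
I_L = P_in / (√3·V_L·cosφ) = 226974 / (1.732 × 575 × 0.853) = 267 A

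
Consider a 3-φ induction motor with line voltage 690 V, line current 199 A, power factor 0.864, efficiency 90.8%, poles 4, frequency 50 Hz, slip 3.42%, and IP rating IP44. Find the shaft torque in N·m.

P_in = √3·V·I·cosφ = 1.732 × 690 × 199 × 0.864 = 205477 W
P_out = η·P_in = 0.908 × 205477 = 186573 W
n_s = 120×50/4 = 1500 rpm; n = 1500×(1−0.0342) = 1449 rpm
ω = 2π×1449/60 = 151.7 rad/s
τ = P_out/ω = 186573/151.7 = 1230 N·m

1230 N·m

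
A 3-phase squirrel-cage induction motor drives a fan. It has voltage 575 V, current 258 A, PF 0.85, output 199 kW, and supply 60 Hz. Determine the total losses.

19.4 kW

P_in = √3·V·I·cosφ = 1.732×575×258×0.85 = 218401 W
P_out = 199000 W
Losses = P_in − P_out = 218401 − 199000 = 19401 W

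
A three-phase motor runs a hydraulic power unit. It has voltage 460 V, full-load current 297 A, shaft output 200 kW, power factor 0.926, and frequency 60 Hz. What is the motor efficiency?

91.3 %

P_out = 200 kW = 200000 W
P_in = √3·V_L·I_L·cosφ = 1.732 × 460 × 297 × 0.926 = 219116 W
η = P_out / P_in = 200000 / 219116 = 0.913 = 91.3%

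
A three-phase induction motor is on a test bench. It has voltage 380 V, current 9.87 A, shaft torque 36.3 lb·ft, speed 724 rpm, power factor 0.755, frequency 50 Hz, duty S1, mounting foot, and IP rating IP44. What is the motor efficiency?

76.1 %

τ = 36.3 lb·ft × 1.356 = 49.22 N·m
ω = 2π × 724/60 = 75.82 rad/s; P_out = τω = 49.22 × 75.82 = 3732 W
P_in = √3·V_L·I_L·cosφ = 1.732 × 380 × 9.87 × 0.755 = 4905 W
η = P_out / P_in = 3732 / 4905 = 0.761 = 76.1%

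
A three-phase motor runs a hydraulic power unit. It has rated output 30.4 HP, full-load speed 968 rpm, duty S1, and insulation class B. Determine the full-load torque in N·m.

P_out = 30.4 × 746 = 22678 W
ω = 2π × 968/60 = 101.4 rad/s
τ = P_out/ω = 22678/101.4 = 224 N·m

224 N·m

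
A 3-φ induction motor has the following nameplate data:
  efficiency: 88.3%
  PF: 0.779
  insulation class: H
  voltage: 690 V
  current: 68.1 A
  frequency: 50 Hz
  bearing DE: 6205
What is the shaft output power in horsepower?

75 HP

P_in = √3·V·I·cosφ = 1.732 × 690 × 68.1 × 0.779 = 63399 W
P_out = η·P_in = 0.883 × 63399 = 55981 W
= 55981/746 = 75 HP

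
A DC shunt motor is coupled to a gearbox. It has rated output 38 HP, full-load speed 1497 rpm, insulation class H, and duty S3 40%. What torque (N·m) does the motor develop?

181 N·m

P_out = 38 × 746 = 28348 W
ω = 2π × 1497/60 = 156.8 rad/s
τ = P_out/ω = 28348/156.8 = 181 N·m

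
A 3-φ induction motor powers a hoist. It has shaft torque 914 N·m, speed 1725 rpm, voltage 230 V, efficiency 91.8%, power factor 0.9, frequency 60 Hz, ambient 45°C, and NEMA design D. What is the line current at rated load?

502 A

ω = 2π×1725/60 = 180.6 rad/s; P_out = τω = 914 × 180.6 = 165068 W
P_in = P_out / η = 165068 / 0.918 = 179813 W
I_L = P_in / (√3·V_L·cosφ) = 179813 / (1.732 × 230 × 0.9) = 502 A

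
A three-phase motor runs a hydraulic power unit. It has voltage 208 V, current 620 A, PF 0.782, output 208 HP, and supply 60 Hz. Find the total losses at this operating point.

19.5 kW

P_in = √3·V·I·cosφ = 1.732×208×620×0.782 = 174667 W
P_out = 208×746 = 155168 W
Losses = P_in − P_out = 174667 − 155168 = 19499 W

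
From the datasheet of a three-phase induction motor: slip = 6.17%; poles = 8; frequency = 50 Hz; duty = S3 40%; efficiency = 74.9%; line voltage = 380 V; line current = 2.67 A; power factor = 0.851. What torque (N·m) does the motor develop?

P_in = √3·V·I·cosφ = 1.732 × 380 × 2.67 × 0.851 = 1495 W
P_out = η·P_in = 0.749 × 1495 = 1120 W
n_s = 120×50/8 = 750 rpm; n = 750×(1−0.0617) = 704 rpm
ω = 2π×704/60 = 73.72 rad/s
τ = P_out/ω = 1120/73.72 = 15.2 N·m

15.2 N·m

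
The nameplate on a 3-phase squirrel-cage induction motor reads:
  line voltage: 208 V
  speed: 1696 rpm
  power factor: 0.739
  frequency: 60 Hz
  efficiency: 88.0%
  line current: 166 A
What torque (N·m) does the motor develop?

219 N·m

P_in = √3·V·I·cosφ = 1.732 × 208 × 166 × 0.739 = 44194 W
P_out = η·P_in = 0.88 × 44194 = 38891 W
n = 1696 rpm
ω = 2π×1696/60 = 177.6 rad/s
τ = P_out/ω = 38891/177.6 = 219 N·m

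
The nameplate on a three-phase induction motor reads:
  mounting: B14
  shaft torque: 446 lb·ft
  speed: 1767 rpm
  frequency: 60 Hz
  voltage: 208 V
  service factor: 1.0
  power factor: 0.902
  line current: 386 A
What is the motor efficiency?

τ = 446 lb·ft × 1.356 = 604.8 N·m
ω = 2π × 1767/60 = 185 rad/s; P_out = τω = 604.8 × 185 = 111888 W
P_in = √3·V_L·I_L·cosφ = 1.732 × 208 × 386 × 0.902 = 125431 W
η = P_out / P_in = 111888 / 125431 = 0.892 = 89.2%

89.2 %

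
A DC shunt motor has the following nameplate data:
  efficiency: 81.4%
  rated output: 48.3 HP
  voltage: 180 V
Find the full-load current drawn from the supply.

246 A

P_out = 48.3 × 746 = 36032 W
P_in = P_out / η = 36032 / 0.814 = 44265 W
I = P_in / V = 44265 / 180 = 246 A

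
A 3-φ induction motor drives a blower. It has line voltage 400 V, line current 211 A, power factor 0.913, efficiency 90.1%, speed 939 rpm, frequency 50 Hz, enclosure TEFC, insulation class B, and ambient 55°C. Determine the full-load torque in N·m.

P_in = √3·V·I·cosφ = 1.732 × 400 × 211 × 0.913 = 133463 W
P_out = η·P_in = 0.901 × 133463 = 120250 W
n = 939 rpm
ω = 2π×939/60 = 98.33 rad/s
τ = P_out/ω = 120250/98.33 = 1220 N·m

1220 N·m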